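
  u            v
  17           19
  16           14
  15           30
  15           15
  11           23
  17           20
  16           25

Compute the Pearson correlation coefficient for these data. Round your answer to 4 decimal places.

-0.2399

n = 7, Σu = 107, Σv = 146, Σu² = 1661, Σv² = 3236, Σuv = 2215
nΣuv − ΣuΣv = 15505 − 15622 = -117
nΣu² − (Σu)² = 11627 − 11449 = 178; nΣv² − (Σv)² = 22652 − 21316 = 1336
r = -117 / √(178 × 1336) = -117 / 487.6556 ≈ -0.2399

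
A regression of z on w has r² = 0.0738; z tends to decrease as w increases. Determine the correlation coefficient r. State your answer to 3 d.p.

|r| = √0.0738 = 0.272
The association is negative, so r = −0.272.

-0.272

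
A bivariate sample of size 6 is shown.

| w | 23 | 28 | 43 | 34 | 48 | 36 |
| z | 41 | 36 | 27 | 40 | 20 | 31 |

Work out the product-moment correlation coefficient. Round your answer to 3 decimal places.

-0.911

n = 6, Σw = 212, Σz = 195, Σw² = 7918, Σz² = 6667, Σwz = 6548
nΣwz − ΣwΣz = 39288 − 41340 = -2052
nΣw² − (Σw)² = 47508 − 44944 = 2564; nΣz² − (Σz)² = 40002 − 38025 = 1977
r = -2052 / √(2564 × 1977) = -2052 / 2251.4502 ≈ -0.911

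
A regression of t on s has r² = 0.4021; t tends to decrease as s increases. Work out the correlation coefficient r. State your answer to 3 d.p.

-0.634

|r| = √0.4021 = 0.634
The association is negative, so r = −0.634.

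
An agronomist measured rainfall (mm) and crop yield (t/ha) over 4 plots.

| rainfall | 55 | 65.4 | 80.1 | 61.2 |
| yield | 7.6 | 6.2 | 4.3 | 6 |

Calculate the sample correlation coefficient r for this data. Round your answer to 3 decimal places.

-0.961

n = 4, Σx = 261.7, Σy = 24.1, Σx² = 17463.61, Σy² = 150.69, Σxy = 1535.11
nΣxy − ΣxΣy = 6140.44 − 6306.97 = -166.53
nΣx² − (Σx)² = 69854.44 − 68486.89 = 1367.55; nΣy² − (Σy)² = 602.76 − 580.81 = 21.95
r = -166.53 / √(1367.55 × 21.95) = -166.53 / 173.2562 ≈ -0.961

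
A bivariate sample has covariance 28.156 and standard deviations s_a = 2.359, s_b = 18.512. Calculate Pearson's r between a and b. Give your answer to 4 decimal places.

0.6447

r = Cov(a,b) / (s_a · s_b) = 28.156 / (2.359 × 18.512)
  = 28.156 / 43.6698 ≈ 0.6447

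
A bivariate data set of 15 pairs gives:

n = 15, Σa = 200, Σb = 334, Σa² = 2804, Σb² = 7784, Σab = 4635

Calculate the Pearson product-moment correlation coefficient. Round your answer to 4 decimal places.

r = (nΣab − ΣaΣb) / √[(nΣa² − (Σa)²)(nΣb² − (Σb)²)]
Numerator: 15×4635 − 200×334 = 2725
Denominator: √[(42060 − 40000)(116760 − 111556)] = √[2060 × 5204] = 3274.1778
r = 2725 / 3274.1778 ≈ 0.8323

0.8323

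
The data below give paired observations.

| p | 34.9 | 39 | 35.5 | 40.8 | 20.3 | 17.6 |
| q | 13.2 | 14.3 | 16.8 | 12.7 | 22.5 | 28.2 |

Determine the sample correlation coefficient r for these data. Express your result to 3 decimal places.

n = 6, Σp = 188.1, Σq = 107.7, Σp² = 6385.75, Σq² = 2123.75, Σpq = 3086.01
nΣpq − ΣpΣq = 18516.06 − 20258.37 = -1742.31
nΣp² − (Σp)² = 38314.5 − 35381.61 = 2932.89; nΣq² − (Σq)² = 12742.5 − 11599.29 = 1143.21
r = -1742.31 / √(2932.89 × 1143.21) = -1742.31 / 1831.0951 ≈ -0.952

-0.952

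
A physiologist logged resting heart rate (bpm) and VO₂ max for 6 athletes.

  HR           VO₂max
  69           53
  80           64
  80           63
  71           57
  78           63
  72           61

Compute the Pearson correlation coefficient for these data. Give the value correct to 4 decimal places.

n = 6, Σx = 450, Σy = 361, Σx² = 33870, Σy² = 21813, Σxy = 27170
nΣxy − ΣxΣy = 163020 − 162450 = 570
nΣx² − (Σx)² = 203220 − 202500 = 720; nΣy² − (Σy)² = 130878 − 130321 = 557
r = 570 / √(720 × 557) = 570 / 633.2772 ≈ 0.9001

0.9001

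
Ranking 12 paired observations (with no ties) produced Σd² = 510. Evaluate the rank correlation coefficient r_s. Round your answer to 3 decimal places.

-0.783

ρ = 1 − 6Σd² / [n(n²−1)] = 1 − 6×510 / (12×143)
  = 1 − 3060/1716 = 1 − 1.7832 ≈ -0.783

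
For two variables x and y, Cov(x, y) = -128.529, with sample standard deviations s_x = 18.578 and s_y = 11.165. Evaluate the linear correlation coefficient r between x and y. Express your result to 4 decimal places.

r = Cov(x,y) / (s_x · s_y) = -128.529 / (18.578 × 11.165)
  = -128.529 / 207.4234 ≈ -0.6196

-0.6196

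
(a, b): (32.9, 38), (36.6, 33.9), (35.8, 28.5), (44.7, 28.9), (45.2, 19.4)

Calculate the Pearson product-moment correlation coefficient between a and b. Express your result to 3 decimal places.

n = 5, Σa = 195.2, Σb = 148.7, Σa² = 7744.74, Σb² = 4617.03, Σab = 5679.95
nΣab − ΣaΣb = 28399.75 − 29026.24 = -626.49
nΣa² − (Σa)² = 38723.7 − 38103.04 = 620.66; nΣb² − (Σb)² = 23085.15 − 22111.69 = 973.46
r = -626.49 / √(620.66 × 973.46) = -626.49 / 777.2951 ≈ -0.806

-0.806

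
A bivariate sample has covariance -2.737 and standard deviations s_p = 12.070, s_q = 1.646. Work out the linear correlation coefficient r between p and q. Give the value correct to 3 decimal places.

-0.138

r = Cov(p,q) / (s_p · s_q) = -2.737 / (12.070 × 1.646)
  = -2.737 / 19.8672 ≈ -0.138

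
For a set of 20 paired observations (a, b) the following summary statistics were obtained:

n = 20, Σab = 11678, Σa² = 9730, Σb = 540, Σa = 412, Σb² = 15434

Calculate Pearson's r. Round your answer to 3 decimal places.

0.538

r = (nΣab − ΣaΣb) / √[(nΣa² − (Σa)²)(nΣb² − (Σb)²)]
Numerator: 20×11678 − 412×540 = 11080
Denominator: √[(194600 − 169744)(308680 − 291600)] = √[24856 × 17080] = 20604.3801
r = 11080 / 20604.3801 ≈ 0.538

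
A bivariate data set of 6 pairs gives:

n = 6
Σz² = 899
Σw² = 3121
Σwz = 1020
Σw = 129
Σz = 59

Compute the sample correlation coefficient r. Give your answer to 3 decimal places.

-0.747

r = (nΣwz − ΣwΣz) / √[(nΣw² − (Σw)²)(nΣz² − (Σz)²)]
Numerator: 6×1020 − 129×59 = -1491
Denominator: √[(18726 − 16641)(5394 − 3481)] = √[2085 × 1913] = 1997.1492
r = -1491 / 1997.1492 ≈ -0.747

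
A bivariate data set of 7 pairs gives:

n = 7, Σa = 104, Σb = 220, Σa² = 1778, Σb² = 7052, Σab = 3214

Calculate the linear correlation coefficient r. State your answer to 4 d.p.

r = (nΣab − ΣaΣb) / √[(nΣa² − (Σa)²)(nΣb² − (Σb)²)]
Numerator: 7×3214 − 104×220 = -382
Denominator: √[(12446 − 10816)(49364 − 48400)] = √[1630 × 964] = 1253.5230
r = -382 / 1253.5230 ≈ -0.3047

-0.3047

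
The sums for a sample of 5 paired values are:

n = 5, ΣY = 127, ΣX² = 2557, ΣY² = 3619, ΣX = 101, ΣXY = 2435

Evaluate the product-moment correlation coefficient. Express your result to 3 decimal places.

-0.289

r = (nΣXY − ΣXΣY) / √[(nΣX² − (ΣX)²)(nΣY² − (ΣY)²)]
Numerator: 5×2435 − 101×127 = -652
Denominator: √[(12785 − 10201)(18095 − 16129)] = √[2584 × 1966] = 2253.9175
r = -652 / 2253.9175 ≈ -0.289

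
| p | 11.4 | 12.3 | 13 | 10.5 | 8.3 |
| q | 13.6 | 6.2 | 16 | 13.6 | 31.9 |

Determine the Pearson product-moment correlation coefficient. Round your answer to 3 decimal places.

n = 5, Σp = 55.5, Σq = 81.3, Σp² = 629.39, Σq² = 1681.97, Σpq = 846.87
nΣpq − ΣpΣq = 4234.35 − 4512.15 = -277.8
nΣp² − (Σp)² = 3146.95 − 3080.25 = 66.7; nΣq² − (Σq)² = 8409.85 − 6609.69 = 1800.16
r = -277.8 / √(66.7 × 1800.16) = -277.8 / 346.5122 ≈ -0.802

-0.802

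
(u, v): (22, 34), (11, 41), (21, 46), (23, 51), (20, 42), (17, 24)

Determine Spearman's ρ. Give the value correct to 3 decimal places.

0.543

Rank u: 5, 1, 4, 6, 3, 2
Rank v: 2, 3, 5, 6, 4, 1
d = rank(u) − rank(v): 3, -2, -1, 0, -1, 1; Σd² = 16
ρ = 1 − 6Σd² / [n(n²−1)] = 1 − 6×16 / (6×35) = 1 − 96/210 ≈ 0.543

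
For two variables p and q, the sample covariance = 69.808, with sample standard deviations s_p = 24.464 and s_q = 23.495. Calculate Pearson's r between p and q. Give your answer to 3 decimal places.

0.121

r = Cov(p,q) / (s_p · s_q) = 69.808 / (24.464 × 23.495)
  = 69.808 / 574.7817 ≈ 0.121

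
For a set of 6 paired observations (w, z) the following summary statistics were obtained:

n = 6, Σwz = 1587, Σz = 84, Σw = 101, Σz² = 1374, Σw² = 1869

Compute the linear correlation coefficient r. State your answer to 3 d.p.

0.946

r = (nΣwz − ΣwΣz) / √[(nΣw² − (Σw)²)(nΣz² − (Σz)²)]
Numerator: 6×1587 − 101×84 = 1038
Denominator: √[(11214 − 10201)(8244 − 7056)] = √[1013 × 1188] = 1097.0160
r = 1038 / 1097.0160 ≈ 0.946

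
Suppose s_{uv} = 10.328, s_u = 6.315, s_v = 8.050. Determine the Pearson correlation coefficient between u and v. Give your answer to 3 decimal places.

r = Cov(u,v) / (s_u · s_v) = 10.328 / (6.315 × 8.050)
  = 10.328 / 50.8358 ≈ 0.203

0.203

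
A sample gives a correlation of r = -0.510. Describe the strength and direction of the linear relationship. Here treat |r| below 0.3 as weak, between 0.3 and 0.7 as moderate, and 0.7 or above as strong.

r = -0.510 < 0 so the relationship is negative.
|r| = 0.510, which falls in the moderate range.

moderate negative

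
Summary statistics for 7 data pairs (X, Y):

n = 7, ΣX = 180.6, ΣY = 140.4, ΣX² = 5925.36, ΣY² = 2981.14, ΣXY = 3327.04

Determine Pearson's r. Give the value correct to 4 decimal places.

r = (nΣXY − ΣXΣY) / √[(nΣX² − (ΣX)²)(nΣY² − (ΣY)²)]
Numerator: 7×3327.04 − 180.6×140.4 = -2066.96
Denominator: √[(41477.52 − 32616.36)(20867.98 − 19712.16)] = √[8861.16 × 1155.82] = 3200.2978
r = -2066.96 / 3200.2978 ≈ -0.6459

-0.6459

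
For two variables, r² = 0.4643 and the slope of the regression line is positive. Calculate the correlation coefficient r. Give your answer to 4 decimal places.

|r| = √0.4643 = 0.6814
The association is positive, so r = 0.6814.

0.6814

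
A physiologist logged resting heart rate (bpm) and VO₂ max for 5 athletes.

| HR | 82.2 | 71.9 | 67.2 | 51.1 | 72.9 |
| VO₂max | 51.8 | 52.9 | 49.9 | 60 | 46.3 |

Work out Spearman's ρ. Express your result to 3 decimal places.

Rank HR: 5, 3, 2, 1, 4
Rank VO₂max: 3, 4, 2, 5, 1
d = rank(HR) − rank(VO₂max): 2, -1, 0, -4, 3; Σd² = 30
ρ = 1 − 6Σd² / [n(n²−1)] = 1 − 6×30 / (5×24) = 1 − 180/120 ≈ -0.500

-0.500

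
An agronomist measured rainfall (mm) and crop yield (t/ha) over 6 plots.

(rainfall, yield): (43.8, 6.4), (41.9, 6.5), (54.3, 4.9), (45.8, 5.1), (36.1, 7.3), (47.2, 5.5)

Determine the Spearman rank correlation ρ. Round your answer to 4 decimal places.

-0.9429

Rank rainfall: 3, 2, 6, 4, 1, 5
Rank yield: 4, 5, 1, 2, 6, 3
d = rank(rainfall) − rank(yield): -1, -3, 5, 2, -5, 2; Σd² = 68
ρ = 1 − 6Σd² / [n(n²−1)] = 1 − 6×68 / (6×35) = 1 − 408/210 ≈ -0.9429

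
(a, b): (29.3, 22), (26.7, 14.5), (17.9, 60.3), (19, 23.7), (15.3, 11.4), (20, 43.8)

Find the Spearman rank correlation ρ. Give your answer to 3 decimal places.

-0.029

Rank a: 6, 5, 2, 3, 1, 4
Rank b: 3, 2, 6, 4, 1, 5
d = rank(a) − rank(b): 3, 3, -4, -1, 0, -1; Σd² = 36
ρ = 1 − 6Σd² / [n(n²−1)] = 1 − 6×36 / (6×35) = 1 − 216/210 ≈ -0.029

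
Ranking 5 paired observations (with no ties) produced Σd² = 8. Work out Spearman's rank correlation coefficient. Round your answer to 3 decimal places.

ρ = 1 − 6Σd² / [n(n²−1)] = 1 − 6×8 / (5×24)
  = 1 − 48/120 = 1 − 0.4000 ≈ 0.600

0.600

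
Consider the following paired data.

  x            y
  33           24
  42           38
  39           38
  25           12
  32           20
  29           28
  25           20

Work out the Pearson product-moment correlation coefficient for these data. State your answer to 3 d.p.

n = 7, Σx = 225, Σy = 180, Σx² = 7489, Σy² = 5192, Σxy = 6122
nΣxy − ΣxΣy = 42854 − 40500 = 2354
nΣx² − (Σx)² = 52423 − 50625 = 1798; nΣy² − (Σy)² = 36344 − 32400 = 3944
r = 2354 / √(1798 × 3944) = 2354 / 2662.9517 ≈ 0.884

0.884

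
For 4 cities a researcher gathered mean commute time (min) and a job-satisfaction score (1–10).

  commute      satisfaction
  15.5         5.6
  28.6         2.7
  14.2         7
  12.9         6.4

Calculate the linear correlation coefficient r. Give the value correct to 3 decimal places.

n = 4, Σx = 71.2, Σy = 21.7, Σx² = 1426.26, Σy² = 128.61, Σxy = 345.98
nΣxy − ΣxΣy = 1383.92 − 1545.04 = -161.12
nΣx² − (Σx)² = 5705.04 − 5069.44 = 635.6; nΣy² − (Σy)² = 514.44 − 470.89 = 43.55
r = -161.12 / √(635.6 × 43.55) = -161.12 / 166.3742 ≈ -0.968

-0.968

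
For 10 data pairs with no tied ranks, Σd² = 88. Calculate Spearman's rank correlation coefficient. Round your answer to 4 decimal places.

0.4667

ρ = 1 − 6Σd² / [n(n²−1)] = 1 − 6×88 / (10×99)
  = 1 − 528/990 = 1 − 0.53333 ≈ 0.4667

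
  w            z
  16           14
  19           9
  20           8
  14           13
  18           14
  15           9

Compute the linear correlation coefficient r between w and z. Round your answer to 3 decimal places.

-0.455

n = 6, Σw = 102, Σz = 67, Σw² = 1762, Σz² = 787, Σwz = 1124
nΣwz − ΣwΣz = 6744 − 6834 = -90
nΣw² − (Σw)² = 10572 − 10404 = 168; nΣz² − (Σz)² = 4722 − 4489 = 233
r = -90 / √(168 × 233) = -90 / 197.8484 ≈ -0.455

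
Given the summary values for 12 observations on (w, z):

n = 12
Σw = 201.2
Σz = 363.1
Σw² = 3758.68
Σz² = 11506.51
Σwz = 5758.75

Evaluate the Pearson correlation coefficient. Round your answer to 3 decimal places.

r = (nΣwz − ΣwΣz) / √[(nΣw² − (Σw)²)(nΣz² − (Σz)²)]
Numerator: 12×5758.75 − 201.2×363.1 = -3950.72
Denominator: √[(45104.16 − 40481.44)(138078.12 − 131841.61)] = √[4622.72 × 6236.51] = 5369.3239
r = -3950.72 / 5369.3239 ≈ -0.736

-0.736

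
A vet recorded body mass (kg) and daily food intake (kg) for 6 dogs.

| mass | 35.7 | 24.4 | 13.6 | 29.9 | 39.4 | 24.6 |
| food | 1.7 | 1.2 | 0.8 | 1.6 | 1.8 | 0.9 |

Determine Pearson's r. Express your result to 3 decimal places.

0.928

n = 6, Σx = 167.6, Σy = 8, Σx² = 5106.34, Σy² = 11.58, Σxy = 241.75
nΣxy − ΣxΣy = 1450.5 − 1340.8 = 109.7
nΣx² − (Σx)² = 30638.04 − 28089.76 = 2548.28; nΣy² − (Σy)² = 69.48 − 64 = 5.48
r = 109.7 / √(2548.28 × 5.48) = 109.7 / 118.1718 ≈ 0.928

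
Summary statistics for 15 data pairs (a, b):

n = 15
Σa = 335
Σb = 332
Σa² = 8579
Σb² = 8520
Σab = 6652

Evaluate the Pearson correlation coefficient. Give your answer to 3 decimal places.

-0.673

r = (nΣab − ΣaΣb) / √[(nΣa² − (Σa)²)(nΣb² − (Σb)²)]
Numerator: 15×6652 − 335×332 = -11440
Denominator: √[(128685 − 112225)(127800 − 110224)] = √[16460 × 17576] = 17008.8495
r = -11440 / 17008.8495 ≈ -0.673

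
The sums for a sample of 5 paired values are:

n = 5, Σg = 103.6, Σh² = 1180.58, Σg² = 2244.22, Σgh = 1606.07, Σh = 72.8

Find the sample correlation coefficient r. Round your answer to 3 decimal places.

0.900

r = (nΣgh − ΣgΣh) / √[(nΣg² − (Σg)²)(nΣh² − (Σh)²)]
Numerator: 5×1606.07 − 103.6×72.8 = 488.27
Denominator: √[(11221.1 − 10732.96)(5902.9 − 5299.84)] = √[488.14 × 603.06] = 542.5659
r = 488.27 / 542.5659 ≈ 0.900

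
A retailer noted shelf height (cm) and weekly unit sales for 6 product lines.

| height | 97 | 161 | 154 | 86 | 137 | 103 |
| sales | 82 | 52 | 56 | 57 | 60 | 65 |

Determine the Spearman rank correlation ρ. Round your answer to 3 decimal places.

-0.657

Rank height: 2, 6, 5, 1, 4, 3
Rank sales: 6, 1, 2, 3, 4, 5
d = rank(height) − rank(sales): -4, 5, 3, -2, 0, -2; Σd² = 58
ρ = 1 − 6Σd² / [n(n²−1)] = 1 − 6×58 / (6×35) = 1 − 348/210 ≈ -0.657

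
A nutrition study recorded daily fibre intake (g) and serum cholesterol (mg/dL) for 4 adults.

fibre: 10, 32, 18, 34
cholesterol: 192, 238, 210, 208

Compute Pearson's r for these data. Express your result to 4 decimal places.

n = 4, Σx = 94, Σy = 848, Σx² = 2604, Σy² = 180872, Σxy = 20388
nΣxy − ΣxΣy = 81552 − 79712 = 1840
nΣx² − (Σx)² = 10416 − 8836 = 1580; nΣy² − (Σy)² = 723488 − 719104 = 4384
r = 1840 / √(1580 × 4384) = 1840 / 2631.8663 ≈ 0.6991

0.6991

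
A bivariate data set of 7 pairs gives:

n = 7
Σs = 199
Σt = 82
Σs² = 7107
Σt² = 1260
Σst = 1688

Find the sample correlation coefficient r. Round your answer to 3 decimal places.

r = (nΣst − ΣsΣt) / √[(nΣs² − (Σs)²)(nΣt² − (Σt)²)]
Numerator: 7×1688 − 199×82 = -4502
Denominator: √[(49749 − 39601)(8820 − 6724)] = √[10148 × 2096] = 4611.9636
r = -4502 / 4611.9636 ≈ -0.976

-0.976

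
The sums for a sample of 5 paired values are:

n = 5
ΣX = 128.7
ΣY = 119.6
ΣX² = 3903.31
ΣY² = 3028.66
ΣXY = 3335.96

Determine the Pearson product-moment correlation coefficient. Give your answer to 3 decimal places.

r = (nΣXY − ΣXΣY) / √[(nΣX² − (ΣX)²)(nΣY² − (ΣY)²)]
Numerator: 5×3335.96 − 128.7×119.6 = 1287.28
Denominator: √[(19516.55 − 16563.69)(15143.3 − 14304.16)] = √[2952.86 × 839.14] = 1574.1229
r = 1287.28 / 1574.1229 ≈ 0.818

0.818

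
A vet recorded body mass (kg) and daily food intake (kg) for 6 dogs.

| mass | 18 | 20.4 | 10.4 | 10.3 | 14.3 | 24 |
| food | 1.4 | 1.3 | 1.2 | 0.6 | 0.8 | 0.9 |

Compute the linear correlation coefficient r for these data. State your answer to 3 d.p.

0.318

n = 6, Σx = 97.4, Σy = 6.2, Σx² = 1734.9, Σy² = 6.9, Σxy = 103.42
nΣxy − ΣxΣy = 620.52 − 603.88 = 16.64
nΣx² − (Σx)² = 10409.4 − 9486.76 = 922.64; nΣy² − (Σy)² = 41.4 − 38.44 = 2.96
r = 16.64 / √(922.64 × 2.96) = 16.64 / 52.2591 ≈ 0.318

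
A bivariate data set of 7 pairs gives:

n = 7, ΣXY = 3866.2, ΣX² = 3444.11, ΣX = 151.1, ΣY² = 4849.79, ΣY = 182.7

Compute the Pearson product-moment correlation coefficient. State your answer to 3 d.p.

r = (nΣXY − ΣXΣY) / √[(nΣX² − (ΣX)²)(nΣY² − (ΣY)²)]
Numerator: 7×3866.2 − 151.1×182.7 = -542.57
Denominator: √[(24108.77 − 22831.21)(33948.53 − 33379.29)] = √[1277.56 × 569.24] = 852.7827
r = -542.57 / 852.7827 ≈ -0.636

-0.636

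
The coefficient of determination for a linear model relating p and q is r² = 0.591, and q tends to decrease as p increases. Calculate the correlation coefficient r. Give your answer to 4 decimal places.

|r| = √0.591 = 0.7688
The association is negative, so r = −0.7688.

-0.7688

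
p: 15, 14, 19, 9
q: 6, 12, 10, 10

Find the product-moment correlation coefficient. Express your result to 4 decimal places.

-0.1127

n = 4, Σp = 57, Σq = 38, Σp² = 863, Σq² = 380, Σpq = 538
nΣpq − ΣpΣq = 2152 − 2166 = -14
nΣp² − (Σp)² = 3452 − 3249 = 203; nΣq² − (Σq)² = 1520 − 1444 = 76
r = -14 / √(203 × 76) = -14 / 124.2095 ≈ -0.1127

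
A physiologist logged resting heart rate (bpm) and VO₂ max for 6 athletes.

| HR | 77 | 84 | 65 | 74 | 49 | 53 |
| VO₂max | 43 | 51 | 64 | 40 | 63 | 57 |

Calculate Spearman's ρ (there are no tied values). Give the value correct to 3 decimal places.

-0.600

Rank HR: 5, 6, 3, 4, 1, 2
Rank VO₂max: 2, 3, 6, 1, 5, 4
d = rank(HR) − rank(VO₂max): 3, 3, -3, 3, -4, -2; Σd² = 56
ρ = 1 − 6Σd² / [n(n²−1)] = 1 − 6×56 / (6×35) = 1 − 336/210 ≈ -0.600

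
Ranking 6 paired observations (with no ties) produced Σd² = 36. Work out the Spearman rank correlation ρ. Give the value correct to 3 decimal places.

-0.029

ρ = 1 − 6Σd² / [n(n²−1)] = 1 − 6×36 / (6×35)
  = 1 − 216/210 = 1 − 1.0286 ≈ -0.029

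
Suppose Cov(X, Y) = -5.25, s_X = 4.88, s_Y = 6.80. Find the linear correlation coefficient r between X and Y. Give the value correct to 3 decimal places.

-0.158

r = Cov(X,Y) / (s_X · s_Y) = -5.25 / (4.88 × 6.80)
  = -5.25 / 33.1840 ≈ -0.158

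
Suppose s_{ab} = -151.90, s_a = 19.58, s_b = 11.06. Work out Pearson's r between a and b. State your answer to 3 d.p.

-0.701

r = Cov(a,b) / (s_a · s_b) = -151.90 / (19.58 × 11.06)
  = -151.90 / 216.5548 ≈ -0.701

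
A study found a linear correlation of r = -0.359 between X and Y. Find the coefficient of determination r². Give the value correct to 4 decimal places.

r² = (-0.359)² = 0.1289

0.1289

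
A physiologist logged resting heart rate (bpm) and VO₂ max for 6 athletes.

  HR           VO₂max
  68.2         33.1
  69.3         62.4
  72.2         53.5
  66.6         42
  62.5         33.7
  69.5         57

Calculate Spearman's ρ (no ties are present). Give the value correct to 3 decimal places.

0.600

Rank HR: 3, 4, 6, 2, 1, 5
Rank VO₂max: 1, 6, 4, 3, 2, 5
d = rank(HR) − rank(VO₂max): 2, -2, 2, -1, -1, 0; Σd² = 14
ρ = 1 − 6Σd² / [n(n²−1)] = 1 − 6×14 / (6×35) = 1 − 84/210 ≈ 0.600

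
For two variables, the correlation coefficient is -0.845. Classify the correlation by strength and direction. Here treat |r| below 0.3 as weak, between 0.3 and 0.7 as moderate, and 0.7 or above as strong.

r = -0.845 < 0 so the relationship is negative.
|r| = 0.845, which falls in the strong range.

strong negative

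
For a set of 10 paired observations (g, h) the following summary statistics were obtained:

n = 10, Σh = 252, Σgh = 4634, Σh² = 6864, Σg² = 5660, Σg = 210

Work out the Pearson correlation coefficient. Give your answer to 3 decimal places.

-0.821

r = (nΣgh − ΣgΣh) / √[(nΣg² − (Σg)²)(nΣh² − (Σh)²)]
Numerator: 10×4634 − 210×252 = -6580
Denominator: √[(56600 − 44100)(68640 − 63504)] = √[12500 × 5136] = 8012.4902
r = -6580 / 8012.4902 ≈ -0.821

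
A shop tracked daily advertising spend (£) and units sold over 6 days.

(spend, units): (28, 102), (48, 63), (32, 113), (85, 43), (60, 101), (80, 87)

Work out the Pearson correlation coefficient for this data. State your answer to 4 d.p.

-0.6500

n = 6, Σx = 333, Σy = 509, Σx² = 21337, Σy² = 46761, Σxy = 26171
nΣxy − ΣxΣy = 157026 − 169497 = -12471
nΣx² − (Σx)² = 128022 − 110889 = 17133; nΣy² − (Σy)² = 280566 − 259081 = 21485
r = -12471 / √(17133 × 21485) = -12471 / 19185.9976 ≈ -0.6500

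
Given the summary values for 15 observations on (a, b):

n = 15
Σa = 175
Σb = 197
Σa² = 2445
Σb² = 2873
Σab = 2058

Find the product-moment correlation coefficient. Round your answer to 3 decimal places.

-0.708

r = (nΣab − ΣaΣb) / √[(nΣa² − (Σa)²)(nΣb² − (Σb)²)]
Numerator: 15×2058 − 175×197 = -3605
Denominator: √[(36675 − 30625)(43095 − 38809)] = √[6050 × 4286] = 5092.1803
r = -3605 / 5092.1803 ≈ -0.708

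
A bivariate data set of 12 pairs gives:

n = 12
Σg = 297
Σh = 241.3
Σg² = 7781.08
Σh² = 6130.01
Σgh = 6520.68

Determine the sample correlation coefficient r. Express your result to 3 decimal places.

r = (nΣgh − ΣgΣh) / √[(nΣg² − (Σg)²)(nΣh² − (Σh)²)]
Numerator: 12×6520.68 − 297×241.3 = 6582.06
Denominator: √[(93372.96 − 88209)(73560.12 − 58225.69)] = √[5163.96 × 15334.43] = 8898.6731
r = 6582.06 / 8898.6731 ≈ 0.740

0.740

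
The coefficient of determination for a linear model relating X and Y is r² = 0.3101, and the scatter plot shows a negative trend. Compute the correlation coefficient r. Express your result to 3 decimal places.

-0.557

|r| = √0.3101 = 0.557
The association is negative, so r = −0.557.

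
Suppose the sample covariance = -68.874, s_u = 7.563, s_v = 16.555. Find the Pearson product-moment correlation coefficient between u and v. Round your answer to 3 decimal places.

r = Cov(u,v) / (s_u · s_v) = -68.874 / (7.563 × 16.555)
  = -68.874 / 125.2055 ≈ -0.550

-0.550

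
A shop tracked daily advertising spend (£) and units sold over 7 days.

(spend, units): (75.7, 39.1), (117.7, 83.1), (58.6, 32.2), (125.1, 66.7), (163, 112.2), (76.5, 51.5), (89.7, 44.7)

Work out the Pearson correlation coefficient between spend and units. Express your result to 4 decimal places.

0.9550

n = 7, Σx = 706.3, Σy = 429.5, Σx² = 79135.09, Σy² = 31159.33, Σxy = 49209.77
nΣxy − ΣxΣy = 344468.39 − 303355.85 = 41112.54
nΣx² − (Σx)² = 553945.63 − 498859.69 = 55085.94; nΣy² − (Σy)² = 218115.31 − 184470.25 = 33645.06
r = 41112.54 / √(55085.94 × 33645.06) = 41112.54 / 43050.7811 ≈ 0.9550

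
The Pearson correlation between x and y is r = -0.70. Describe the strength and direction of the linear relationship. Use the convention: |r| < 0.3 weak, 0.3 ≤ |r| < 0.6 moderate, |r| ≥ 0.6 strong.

r = -0.70 < 0 so the relationship is negative.
|r| = 0.70, which falls in the strong range.

strong negative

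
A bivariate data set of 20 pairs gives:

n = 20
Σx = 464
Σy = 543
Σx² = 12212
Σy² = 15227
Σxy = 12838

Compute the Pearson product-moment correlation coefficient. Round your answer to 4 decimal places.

r = (nΣxy − ΣxΣy) / √[(nΣx² − (Σx)²)(nΣy² − (Σy)²)]
Numerator: 20×12838 − 464×543 = 4808
Denominator: √[(244240 − 215296)(304540 − 294849)] = √[28944 × 9691] = 16748.0239
r = 4808 / 16748.0239 ≈ 0.2871

0.2871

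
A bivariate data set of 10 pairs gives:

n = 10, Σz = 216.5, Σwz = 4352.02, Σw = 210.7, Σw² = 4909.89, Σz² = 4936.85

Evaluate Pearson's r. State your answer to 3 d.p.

r = (nΣwz − ΣwΣz) / √[(nΣw² − (Σw)²)(nΣz² − (Σz)²)]
Numerator: 10×4352.02 − 210.7×216.5 = -2096.35
Denominator: √[(49098.9 − 44394.49)(49368.5 − 46872.25)] = √[4704.41 × 2496.25] = 3426.8620
r = -2096.35 / 3426.8620 ≈ -0.612

-0.612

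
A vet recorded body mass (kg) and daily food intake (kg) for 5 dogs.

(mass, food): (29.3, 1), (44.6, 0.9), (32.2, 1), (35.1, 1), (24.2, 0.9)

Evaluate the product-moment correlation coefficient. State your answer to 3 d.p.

-0.159

n = 5, Σx = 165.4, Σy = 4.8, Σx² = 5702.14, Σy² = 4.62, Σxy = 158.52
nΣxy − ΣxΣy = 792.6 − 793.92 = -1.32
nΣx² − (Σx)² = 28510.7 − 27357.16 = 1153.54; nΣy² − (Σy)² = 23.1 − 23.04 = 0.06
r = -1.32 / √(1153.54 × 0.06) = -1.32 / 8.3194 ≈ -0.159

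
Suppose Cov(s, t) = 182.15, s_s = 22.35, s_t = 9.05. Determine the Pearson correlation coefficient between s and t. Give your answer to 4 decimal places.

r = Cov(s,t) / (s_s · s_t) = 182.15 / (22.35 × 9.05)
  = 182.15 / 202.2675 ≈ 0.9005

0.9005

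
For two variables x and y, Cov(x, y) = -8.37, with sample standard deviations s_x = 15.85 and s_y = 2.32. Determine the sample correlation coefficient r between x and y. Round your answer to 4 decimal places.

-0.2276

r = Cov(x,y) / (s_x · s_y) = -8.37 / (15.85 × 2.32)
  = -8.37 / 36.7720 ≈ -0.2276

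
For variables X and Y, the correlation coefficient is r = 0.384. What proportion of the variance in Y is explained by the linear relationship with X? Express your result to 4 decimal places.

0.1475

r² = (0.384)² = 0.1475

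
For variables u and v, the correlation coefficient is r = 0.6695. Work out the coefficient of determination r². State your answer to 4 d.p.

0.4482

r² = (0.6695)² = 0.4482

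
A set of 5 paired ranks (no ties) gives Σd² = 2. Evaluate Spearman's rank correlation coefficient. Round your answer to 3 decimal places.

0.900

ρ = 1 − 6Σd² / [n(n²−1)] = 1 − 6×2 / (5×24)
  = 1 − 12/120 = 1 − 0.1000 ≈ 0.900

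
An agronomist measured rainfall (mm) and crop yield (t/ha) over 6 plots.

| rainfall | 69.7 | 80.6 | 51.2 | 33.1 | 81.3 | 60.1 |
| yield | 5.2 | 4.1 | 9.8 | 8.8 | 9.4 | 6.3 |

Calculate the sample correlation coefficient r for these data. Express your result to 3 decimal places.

n = 6, Σx = 376, Σy = 43.6, Σx² = 25293.2, Σy² = 345.38, Σxy = 2628.79
nΣxy − ΣxΣy = 15772.74 − 16393.6 = -620.86
nΣx² − (Σx)² = 151759.2 − 141376 = 10383.2; nΣy² − (Σy)² = 2072.28 − 1900.96 = 171.32
r = -620.86 / √(10383.2 × 171.32) = -620.86 / 1333.7353 ≈ -0.466

-0.466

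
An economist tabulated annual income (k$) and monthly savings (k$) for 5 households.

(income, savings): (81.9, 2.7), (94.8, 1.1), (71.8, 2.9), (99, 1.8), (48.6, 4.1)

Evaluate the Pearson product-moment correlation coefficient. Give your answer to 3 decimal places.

n = 5, Σx = 396.1, Σy = 12.6, Σx² = 33012.85, Σy² = 36.96, Σxy = 911.09
nΣxy − ΣxΣy = 4555.45 − 4990.86 = -435.41
nΣx² − (Σx)² = 165064.25 − 156895.21 = 8169.04; nΣy² − (Σy)² = 184.8 − 158.76 = 26.04
r = -435.41 / √(8169.04 × 26.04) = -435.41 / 461.2177 ≈ -0.944

-0.944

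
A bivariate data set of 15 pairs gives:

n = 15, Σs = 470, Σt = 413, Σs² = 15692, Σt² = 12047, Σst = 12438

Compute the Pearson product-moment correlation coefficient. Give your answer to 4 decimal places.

r = (nΣst − ΣsΣt) / √[(nΣs² − (Σs)²)(nΣt² − (Σt)²)]
Numerator: 15×12438 − 470×413 = -7540
Denominator: √[(235380 − 220900)(180705 − 170569)] = √[14480 × 10136] = 12114.8372
r = -7540 / 12114.8372 ≈ -0.6224

-0.6224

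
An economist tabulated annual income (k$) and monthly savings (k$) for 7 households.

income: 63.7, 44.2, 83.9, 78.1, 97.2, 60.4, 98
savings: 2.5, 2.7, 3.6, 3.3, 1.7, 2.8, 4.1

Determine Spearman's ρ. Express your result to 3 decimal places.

Rank income: 3, 1, 5, 4, 6, 2, 7
Rank savings: 2, 3, 6, 5, 1, 4, 7
d = rank(income) − rank(savings): 1, -2, -1, -1, 5, -2, 0; Σd² = 36
ρ = 1 − 6Σd² / [n(n²−1)] = 1 − 6×36 / (7×48) = 1 − 216/336 ≈ 0.357

0.357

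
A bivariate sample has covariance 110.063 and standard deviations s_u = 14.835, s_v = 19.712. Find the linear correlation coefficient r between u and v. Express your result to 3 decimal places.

r = Cov(u,v) / (s_u · s_v) = 110.063 / (14.835 × 19.712)
  = 110.063 / 292.4275 ≈ 0.376

0.376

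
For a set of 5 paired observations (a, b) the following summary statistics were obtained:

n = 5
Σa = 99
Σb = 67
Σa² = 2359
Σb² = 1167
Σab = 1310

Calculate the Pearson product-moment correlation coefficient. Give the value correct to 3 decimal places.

-0.051

r = (nΣab − ΣaΣb) / √[(nΣa² − (Σa)²)(nΣb² − (Σb)²)]
Numerator: 5×1310 − 99×67 = -83
Denominator: √[(11795 − 9801)(5835 − 4489)] = √[1994 × 1346] = 1638.2686
r = -83 / 1638.2686 ≈ -0.051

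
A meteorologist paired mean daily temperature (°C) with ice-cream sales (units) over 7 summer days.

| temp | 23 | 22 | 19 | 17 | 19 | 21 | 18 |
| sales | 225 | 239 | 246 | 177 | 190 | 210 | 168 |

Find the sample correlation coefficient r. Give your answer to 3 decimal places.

0.667

n = 7, Σx = 139, Σy = 1455, Σx² = 2789, Σy² = 308015, Σxy = 29160
nΣxy − ΣxΣy = 204120 − 202245 = 1875
nΣx² − (Σx)² = 19523 − 19321 = 202; nΣy² − (Σy)² = 2156105 − 2117025 = 39080
r = 1875 / √(202 × 39080) = 1875 / 2809.6548 ≈ 0.667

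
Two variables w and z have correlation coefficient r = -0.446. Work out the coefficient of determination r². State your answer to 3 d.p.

0.199

r² = (-0.446)² = 0.199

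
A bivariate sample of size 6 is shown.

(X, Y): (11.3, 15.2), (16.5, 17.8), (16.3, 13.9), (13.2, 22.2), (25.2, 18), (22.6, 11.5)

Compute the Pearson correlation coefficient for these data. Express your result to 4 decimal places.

n = 6, ΣX = 105.1, ΣY = 98.6, ΣX² = 1985.67, ΣY² = 1690.18, ΣXY = 1698.57
nΣXY − ΣXΣY = 10191.42 − 10362.86 = -171.44
nΣX² − (ΣX)² = 11914.02 − 11046.01 = 868.01; nΣY² − (ΣY)² = 10141.08 − 9721.96 = 419.12
r = -171.44 / √(868.01 × 419.12) = -171.44 / 603.1586 ≈ -0.2842

-0.2842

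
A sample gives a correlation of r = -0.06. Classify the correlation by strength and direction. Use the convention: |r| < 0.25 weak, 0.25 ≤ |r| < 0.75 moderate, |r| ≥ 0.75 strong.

r = -0.06 < 0 so the relationship is negative.
|r| = 0.06, which falls in the weak range.

weak negative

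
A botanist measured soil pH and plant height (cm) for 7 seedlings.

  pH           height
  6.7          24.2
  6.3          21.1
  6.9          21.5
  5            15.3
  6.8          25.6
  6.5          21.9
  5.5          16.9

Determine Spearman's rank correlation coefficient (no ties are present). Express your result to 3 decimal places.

0.786

Rank pH: 5, 3, 7, 1, 6, 4, 2
Rank height: 6, 3, 4, 1, 7, 5, 2
d = rank(pH) − rank(height): -1, 0, 3, 0, -1, -1, 0; Σd² = 12
ρ = 1 − 6Σd² / [n(n²−1)] = 1 − 6×12 / (7×48) = 1 − 72/336 ≈ 0.786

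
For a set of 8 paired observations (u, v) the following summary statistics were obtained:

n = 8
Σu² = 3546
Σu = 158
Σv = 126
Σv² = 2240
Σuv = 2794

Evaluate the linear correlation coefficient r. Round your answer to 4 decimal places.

r = (nΣuv − ΣuΣv) / √[(nΣu² − (Σu)²)(nΣv² − (Σv)²)]
Numerator: 8×2794 − 158×126 = 2444
Denominator: √[(28368 − 24964)(17920 − 15876)] = √[3404 × 2044] = 2637.7597
r = 2444 / 2637.7597 ≈ 0.9265

0.9265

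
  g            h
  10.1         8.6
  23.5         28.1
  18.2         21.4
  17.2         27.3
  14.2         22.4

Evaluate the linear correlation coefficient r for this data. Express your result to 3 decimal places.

n = 5, Σg = 83.2, Σh = 107.8, Σg² = 1482.98, Σh² = 2568.58, Σgh = 1924.33
nΣgh − ΣgΣh = 9621.65 − 8968.96 = 652.69
nΣg² − (Σg)² = 7414.9 − 6922.24 = 492.66; nΣh² − (Σh)² = 12842.9 − 11620.84 = 1222.06
r = 652.69 / √(492.66 × 1222.06) = 652.69 / 775.9253 ≈ 0.841

0.841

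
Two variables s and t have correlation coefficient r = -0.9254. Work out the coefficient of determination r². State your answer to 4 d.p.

0.8564

r² = (-0.9254)² = 0.8564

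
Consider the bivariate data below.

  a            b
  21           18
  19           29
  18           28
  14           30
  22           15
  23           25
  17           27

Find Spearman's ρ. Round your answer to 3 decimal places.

-0.750

Rank a: 5, 4, 3, 1, 6, 7, 2
Rank b: 2, 6, 5, 7, 1, 3, 4
d = rank(a) − rank(b): 3, -2, -2, -6, 5, 4, -2; Σd² = 98
ρ = 1 − 6Σd² / [n(n²−1)] = 1 − 6×98 / (7×48) = 1 − 588/336 ≈ -0.750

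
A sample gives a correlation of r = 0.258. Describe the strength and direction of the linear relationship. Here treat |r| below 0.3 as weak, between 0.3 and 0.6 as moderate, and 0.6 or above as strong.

weak positive

r = 0.258 > 0 so the relationship is positive.
|r| = 0.258, which falls in the weak range.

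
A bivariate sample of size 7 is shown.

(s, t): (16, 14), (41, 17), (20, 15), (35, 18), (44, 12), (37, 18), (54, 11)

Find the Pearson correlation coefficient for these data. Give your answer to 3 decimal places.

-0.292

n = 7, Σs = 247, Σt = 105, Σs² = 9783, Σt² = 1623, Σst = 3639
nΣst − ΣsΣt = 25473 − 25935 = -462
nΣs² − (Σs)² = 68481 − 61009 = 7472; nΣt² − (Σt)² = 11361 − 11025 = 336
r = -462 / √(7472 × 336) = -462 / 1584.4848 ≈ -0.292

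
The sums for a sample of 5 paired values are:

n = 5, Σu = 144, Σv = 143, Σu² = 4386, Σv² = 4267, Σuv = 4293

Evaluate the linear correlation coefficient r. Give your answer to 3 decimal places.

0.849

r = (nΣuv − ΣuΣv) / √[(nΣu² − (Σu)²)(nΣv² − (Σv)²)]
Numerator: 5×4293 − 144×143 = 873
Denominator: √[(21930 − 20736)(21335 − 20449)] = √[1194 × 886] = 1028.5349
r = 873 / 1028.5349 ≈ 0.849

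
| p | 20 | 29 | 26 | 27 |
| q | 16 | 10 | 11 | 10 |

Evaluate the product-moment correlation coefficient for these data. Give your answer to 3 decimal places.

-0.974

n = 4, Σp = 102, Σq = 47, Σp² = 2646, Σq² = 577, Σpq = 1166
nΣpq − ΣpΣq = 4664 − 4794 = -130
nΣp² − (Σp)² = 10584 − 10404 = 180; nΣq² − (Σq)² = 2308 − 2209 = 99
r = -130 / √(180 × 99) = -130 / 133.4916 ≈ -0.974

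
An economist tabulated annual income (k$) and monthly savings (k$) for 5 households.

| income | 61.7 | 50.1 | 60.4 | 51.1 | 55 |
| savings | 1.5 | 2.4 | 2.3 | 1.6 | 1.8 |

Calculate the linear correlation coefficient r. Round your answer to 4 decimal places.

-0.2166

n = 5, Σx = 278.3, Σy = 9.6, Σx² = 15601.27, Σy² = 19.1, Σxy = 532.47
nΣxy − ΣxΣy = 2662.35 − 2671.68 = -9.33
nΣx² − (Σx)² = 78006.35 − 77450.89 = 555.46; nΣy² − (Σy)² = 95.5 − 92.16 = 3.34
r = -9.33 / √(555.46 × 3.34) = -9.33 / 43.0725 ≈ -0.2166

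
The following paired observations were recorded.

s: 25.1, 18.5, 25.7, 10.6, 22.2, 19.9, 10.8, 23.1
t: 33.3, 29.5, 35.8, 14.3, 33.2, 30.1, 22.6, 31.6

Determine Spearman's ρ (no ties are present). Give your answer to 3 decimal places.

0.976

Rank s: 7, 3, 8, 1, 5, 4, 2, 6
Rank t: 7, 3, 8, 1, 6, 4, 2, 5
d = rank(s) − rank(t): 0, 0, 0, 0, -1, 0, 0, 1; Σd² = 2
ρ = 1 − 6Σd² / [n(n²−1)] = 1 − 6×2 / (8×63) = 1 − 12/504 ≈ 0.976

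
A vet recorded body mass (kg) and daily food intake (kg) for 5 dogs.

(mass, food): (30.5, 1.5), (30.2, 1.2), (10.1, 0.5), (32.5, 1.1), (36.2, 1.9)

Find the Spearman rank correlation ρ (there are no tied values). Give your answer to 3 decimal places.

Rank mass: 3, 2, 1, 4, 5
Rank food: 4, 3, 1, 2, 5
d = rank(mass) − rank(food): -1, -1, 0, 2, 0; Σd² = 6
ρ = 1 − 6Σd² / [n(n²−1)] = 1 − 6×6 / (5×24) = 1 − 36/120 ≈ 0.700

0.700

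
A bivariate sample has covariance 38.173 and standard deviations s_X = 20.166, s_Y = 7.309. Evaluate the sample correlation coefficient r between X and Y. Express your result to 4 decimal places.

0.2590

r = Cov(X,Y) / (s_X · s_Y) = 38.173 / (20.166 × 7.309)
  = 38.173 / 147.3933 ≈ 0.2590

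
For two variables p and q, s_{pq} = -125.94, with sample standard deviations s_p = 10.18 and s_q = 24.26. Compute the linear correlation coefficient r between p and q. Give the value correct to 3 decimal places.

r = Cov(p,q) / (s_p · s_q) = -125.94 / (10.18 × 24.26)
  = -125.94 / 246.9668 ≈ -0.510

-0.510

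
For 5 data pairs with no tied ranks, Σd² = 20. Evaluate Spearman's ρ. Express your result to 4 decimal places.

ρ = 1 − 6Σd² / [n(n²−1)] = 1 − 6×20 / (5×24)
  = 1 − 120/120 = 1 − 1.00000 ≈ 0.0000

0.0000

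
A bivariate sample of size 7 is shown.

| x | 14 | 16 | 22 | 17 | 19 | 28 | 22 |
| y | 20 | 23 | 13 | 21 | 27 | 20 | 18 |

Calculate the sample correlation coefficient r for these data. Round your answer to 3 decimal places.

-0.323

n = 7, Σx = 138, Σy = 142, Σx² = 2854, Σy² = 2992, Σxy = 2760
nΣxy − ΣxΣy = 19320 − 19596 = -276
nΣx² − (Σx)² = 19978 − 19044 = 934; nΣy² − (Σy)² = 20944 − 20164 = 780
r = -276 / √(934 × 780) = -276 / 853.5338 ≈ -0.323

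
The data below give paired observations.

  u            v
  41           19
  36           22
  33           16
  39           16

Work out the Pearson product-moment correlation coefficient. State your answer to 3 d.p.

0.124

n = 4, Σu = 149, Σv = 73, Σu² = 5587, Σv² = 1357, Σuv = 2723
nΣuv − ΣuΣv = 10892 − 10877 = 15
nΣu² − (Σu)² = 22348 − 22201 = 147; nΣv² − (Σv)² = 5428 − 5329 = 99
r = 15 / √(147 × 99) = 15 / 120.6358 ≈ 0.124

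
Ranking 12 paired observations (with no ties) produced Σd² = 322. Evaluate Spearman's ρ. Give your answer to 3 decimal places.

-0.126

ρ = 1 − 6Σd² / [n(n²−1)] = 1 − 6×322 / (12×143)
  = 1 − 1932/1716 = 1 − 1.1259 ≈ -0.126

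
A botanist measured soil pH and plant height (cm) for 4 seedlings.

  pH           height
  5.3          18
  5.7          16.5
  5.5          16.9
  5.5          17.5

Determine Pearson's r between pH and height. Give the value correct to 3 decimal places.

-0.928

n = 4, Σx = 22, Σy = 68.9, Σx² = 121.08, Σy² = 1188.11, Σxy = 378.65
nΣxy − ΣxΣy = 1514.6 − 1515.8 = -1.2
nΣx² − (Σx)² = 484.32 − 484 = 0.32; nΣy² − (Σy)² = 4752.44 − 4747.21 = 5.23
r = -1.2 / √(0.32 × 5.23) = -1.2 / 1.2937 ≈ -0.928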